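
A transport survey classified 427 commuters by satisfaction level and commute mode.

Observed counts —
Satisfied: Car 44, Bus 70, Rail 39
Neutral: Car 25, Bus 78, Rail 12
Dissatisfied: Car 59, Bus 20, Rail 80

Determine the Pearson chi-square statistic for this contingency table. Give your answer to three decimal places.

96.322

Row totals: 153, 115, 159. Column totals: 128, 168, 131. Grand total N = 427.
Expected counts (row total × column total / N):
  Satisfied, Car: 153×128/427 = 45.86417
  Satisfied, Bus: 153×168/427 = 60.19672
  Satisfied, Rail: 153×131/427 = 46.93911
  Neutral, Car: 115×128/427 = 34.47307
  Neutral, Bus: 115×168/427 = 45.24590
  Neutral, Rail: 115×131/427 = 35.28103
  Dissatisfied, Car: 159×128/427 = 47.66276
  Dissatisfied, Bus: 159×168/427 = 62.55738
  Dissatisfied, Rail: 159×131/427 = 48.77986
Contributions (O − E)²/E:
  (44 − 45.86417)²/45.86417 = 0.0758
  (70 − 60.19672)²/60.19672 = 1.5965
  (39 − 46.93911)²/46.93911 = 1.3428
  (25 − 34.47307)²/34.47307 = 2.6032
  (78 − 45.24590)²/45.24590 = 23.7111
  (12 − 35.28103)²/35.28103 = 15.3625
  (59 − 47.66276)²/47.66276 = 2.6967
  (20 − 62.55738)²/62.55738 = 28.9515
  (80 − 48.77986)²/48.77986 = 19.9815
χ² = 0.0758 + 1.5965 + 1.3428 + 2.6032 + 23.7111 + 15.3625 + 2.6967 + 28.9515 + 19.9815 = 96.322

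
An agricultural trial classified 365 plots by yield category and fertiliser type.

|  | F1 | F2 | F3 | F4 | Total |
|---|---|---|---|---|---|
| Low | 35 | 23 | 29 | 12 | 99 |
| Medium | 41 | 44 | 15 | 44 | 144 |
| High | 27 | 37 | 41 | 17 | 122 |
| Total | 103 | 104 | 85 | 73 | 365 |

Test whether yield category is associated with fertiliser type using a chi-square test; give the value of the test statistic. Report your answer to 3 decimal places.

35.406

Grand total N = 365.
Expected counts (row total × column total / N):
  Low, F1: 99×103/365 = 27.9370
  Low, F2: 99×104/365 = 28.2082
  Low, F3: 99×85/365 = 23.0548
  Low, F4: 99×73/365 = 19.8000
  Medium, F1: 144×103/365 = 40.6356
  Medium, F2: 144×104/365 = 41.0301
  Medium, F3: 144×85/365 = 33.5342
  Medium, F4: 144×73/365 = 28.8000
  High, F1: 122×103/365 = 34.4274
  High, F2: 122×104/365 = 34.7616
  High, F3: 122×85/365 = 28.4110
  High, F4: 122×73/365 = 24.4000
Contributions (O − E)²/E:
  (35 − 27.9370)²/27.9370 = 1.7857
  (23 − 28.2082)²/28.2082 = 0.9616
  (29 − 23.0548)²/23.0548 = 1.5331
  (12 − 19.8000)²/19.8000 = 3.0727
  (41 − 40.6356)²/40.6356 = 0.0033
  (44 − 41.0301)²/41.0301 = 0.2150
  (15 − 33.5342)²/33.5342 = 10.2438
  (44 − 28.8000)²/28.8000 = 8.0222
  (27 − 34.4274)²/34.4274 = 1.6024
  (37 − 34.7616)²/34.7616 = 0.1441
  (41 − 28.4110)²/28.4110 = 5.5782
  (17 − 24.4000)²/24.4000 = 2.2443
χ² = 1.7857 + 0.9616 + 1.5331 + 3.0727 + 0.0033 + 0.2150 + 10.2438 + 8.0222 + 1.6024 + 0.1441 + 5.5782 + 2.2443 = 35.406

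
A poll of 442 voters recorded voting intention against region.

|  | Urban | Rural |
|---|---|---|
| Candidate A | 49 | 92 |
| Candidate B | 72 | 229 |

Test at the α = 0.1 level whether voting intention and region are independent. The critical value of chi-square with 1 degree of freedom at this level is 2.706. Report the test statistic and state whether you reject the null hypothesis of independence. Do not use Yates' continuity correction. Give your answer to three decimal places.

Row totals: 141, 301. Column totals: 121, 321. Grand total N = 442.
Expected counts (row total × column total / N):
  Candidate A, Urban: 141×121/442 = 38.5995
  Candidate A, Rural: 141×321/442 = 102.4005
  Candidate B, Urban: 301×121/442 = 82.4005
  Candidate B, Rural: 301×321/442 = 218.5995
Contributions (O − E)²/E:
  (49 − 38.5995)²/38.5995 = 2.8024
  (92 − 102.4005)²/102.4005 = 1.0563
  (72 − 82.4005)²/82.4005 = 1.3127
  (229 − 218.5995)²/218.5995 = 0.4948
χ² = 2.8024 + 1.0563 + 1.3127 + 0.4948 = 5.666
df = (2−1)(2−1) = 1. Since 5.666 > 2.706, reject the null hypothesis of independence at α = 0.1.

5.666; reject H₀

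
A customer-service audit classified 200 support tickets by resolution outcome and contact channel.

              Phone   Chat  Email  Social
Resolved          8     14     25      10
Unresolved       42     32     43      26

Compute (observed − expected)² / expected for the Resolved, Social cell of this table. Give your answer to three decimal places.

Row total (Resolved) = 57; column total (Social) = 36; N = 200.
Expected count E = 57 × 36 / 200 = 10.2600.
Contribution = (O − E)²/E = (10 − 10.2600)² / 10.2600 = 0.007.

0.007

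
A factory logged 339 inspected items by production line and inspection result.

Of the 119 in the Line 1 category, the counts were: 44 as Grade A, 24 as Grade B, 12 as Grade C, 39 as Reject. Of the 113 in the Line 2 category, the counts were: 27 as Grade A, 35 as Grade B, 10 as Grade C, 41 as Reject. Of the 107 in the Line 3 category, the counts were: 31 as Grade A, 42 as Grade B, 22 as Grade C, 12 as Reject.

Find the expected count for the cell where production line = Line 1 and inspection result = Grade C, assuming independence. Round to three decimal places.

Row total (Line 1) = 119; column total (Grade C) = 44; grand total N = 339.
Expected count = (row total × column total) / N = 119 × 44 / 339 = 15.445.

15.445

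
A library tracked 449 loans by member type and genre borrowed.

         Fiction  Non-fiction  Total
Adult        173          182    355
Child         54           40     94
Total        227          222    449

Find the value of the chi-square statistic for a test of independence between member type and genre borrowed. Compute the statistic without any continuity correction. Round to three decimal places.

2.258

Grand total N = 449.
Expected counts (row total × column total / N):
  Adult, Fiction: 355×227/449 = 179.4766
  Adult, Non-fiction: 355×222/449 = 175.5234
  Child, Fiction: 94×227/449 = 47.5234
  Child, Non-fiction: 94×222/449 = 46.4766
Contributions (O − E)²/E:
  (173 − 179.4766)²/179.4766 = 0.2337
  (182 − 175.5234)²/175.5234 = 0.2390
  (54 − 47.5234)²/47.5234 = 0.8826
  (40 − 46.4766)²/46.4766 = 0.9025
χ² = 0.2337 + 0.2390 + 0.8826 + 0.9025 = 2.258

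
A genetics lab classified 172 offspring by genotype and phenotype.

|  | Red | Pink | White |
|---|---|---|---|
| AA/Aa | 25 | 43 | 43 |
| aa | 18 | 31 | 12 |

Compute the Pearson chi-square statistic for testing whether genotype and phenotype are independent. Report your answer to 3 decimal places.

Row totals: 111, 61. Column totals: 43, 74, 55. Grand total N = 172.
Expected counts (row total × column total / N):
  AA/Aa, Red: 111×43/172 = 27.7500
  AA/Aa, Pink: 111×74/172 = 47.7558
  AA/Aa, White: 111×55/172 = 35.4942
  aa, Red: 61×43/172 = 15.2500
  aa, Pink: 61×74/172 = 26.2442
  aa, White: 61×55/172 = 19.5058
Contributions (O − E)²/E:
  (25 − 27.7500)²/27.7500 = 0.2725
  (43 − 47.7558)²/47.7558 = 0.4736
  (43 − 35.4942)²/35.4942 = 1.5872
  (18 − 15.2500)²/15.2500 = 0.4959
  (31 − 26.2442)²/26.2442 = 0.8618
  (12 − 19.5058)²/19.5058 = 2.8882
χ² = 0.2725 + 0.4736 + 1.5872 + 0.4959 + 0.8618 + 2.8882 = 6.579

6.579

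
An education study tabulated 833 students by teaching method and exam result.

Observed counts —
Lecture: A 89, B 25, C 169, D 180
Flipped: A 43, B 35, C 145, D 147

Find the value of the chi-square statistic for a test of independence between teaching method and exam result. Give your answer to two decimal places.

12.64

Row totals: 463, 370. Column totals: 132, 60, 314, 327. Grand total N = 833.
Expected counts (row total × column total / N):
  Lecture, A: 463×132/833 = 73.369
  Lecture, B: 463×60/833 = 33.349
  Lecture, C: 463×314/833 = 174.528
  Lecture, D: 463×327/833 = 181.754
  Flipped, A: 370×132/833 = 58.631
  Flipped, B: 370×60/833 = 26.651
  Flipped, C: 370×314/833 = 139.472
  Flipped, D: 370×327/833 = 145.246
Contributions (O − E)²/E:
  (89 − 73.369)²/73.369 = 3.3301
  (25 − 33.349)²/33.349 = 2.0902
  (169 − 174.528)²/174.528 = 0.1751
  (180 − 181.754)²/181.754 = 0.0169
  (43 − 58.631)²/58.631 = 4.1672
  (35 − 26.651)²/26.651 = 2.6155
  (145 − 139.472)²/139.472 = 0.2191
  (147 − 145.246)²/145.246 = 0.0212
χ² = 3.3301 + 2.0902 + 0.1751 + 0.0169 + 4.1672 + 2.6155 + 0.2191 + 0.0212 = 12.64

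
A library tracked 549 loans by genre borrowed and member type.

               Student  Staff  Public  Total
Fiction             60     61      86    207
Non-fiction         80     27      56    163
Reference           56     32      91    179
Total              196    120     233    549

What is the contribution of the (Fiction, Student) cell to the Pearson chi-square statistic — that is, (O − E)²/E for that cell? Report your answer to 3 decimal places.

2.615

Row total (Fiction) = 207; column total (Student) = 196; N = 549.
Expected count E = 207 × 196 / 549 = 73.9016.
Contribution = (O − E)²/E = (60 − 73.9016)² / 73.9016 = 2.615.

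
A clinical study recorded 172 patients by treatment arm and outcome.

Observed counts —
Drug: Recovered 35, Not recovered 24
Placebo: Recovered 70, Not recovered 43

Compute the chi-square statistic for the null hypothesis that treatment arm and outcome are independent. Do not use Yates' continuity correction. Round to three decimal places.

Row totals: 59, 113. Column totals: 105, 67. Grand total N = 172.
Expected counts (row total × column total / N):
  Drug, Recovered: 59×105/172 = 36.0174
  Drug, Not recovered: 59×67/172 = 22.9826
  Placebo, Recovered: 113×105/172 = 68.9826
  Placebo, Not recovered: 113×67/172 = 44.0174
Contributions (O − E)²/E:
  (35 − 36.0174)²/36.0174 = 0.0287
  (24 − 22.9826)²/22.9826 = 0.0450
  (70 − 68.9826)²/68.9826 = 0.0150
  (43 − 44.0174)²/44.0174 = 0.0235
χ² = 0.0287 + 0.0450 + 0.0150 + 0.0235 = 0.112

0.112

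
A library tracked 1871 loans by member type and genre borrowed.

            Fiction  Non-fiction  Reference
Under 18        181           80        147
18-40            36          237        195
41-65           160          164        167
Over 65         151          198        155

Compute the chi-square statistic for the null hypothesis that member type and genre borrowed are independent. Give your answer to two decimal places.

Row totals: 408, 468, 491, 504. Column totals: 528, 679, 664. Grand total N = 1871.
Expected counts (row total × column total / N):
  Under 18, Fiction: 408×528/1871 = 115.138
  Under 18, Non-fiction: 408×679/1871 = 148.066
  Under 18, Reference: 408×664/1871 = 144.795
  18-40, Fiction: 468×528/1871 = 132.071
  18-40, Non-fiction: 468×679/1871 = 169.841
  18-40, Reference: 468×664/1871 = 166.089
  41-65, Fiction: 491×528/1871 = 138.561
  41-65, Non-fiction: 491×679/1871 = 178.188
  41-65, Reference: 491×664/1871 = 174.251
  Over 65, Fiction: 504×528/1871 = 142.230
  Over 65, Non-fiction: 504×679/1871 = 182.905
  Over 65, Reference: 504×664/1871 = 178.865
Contributions (O − E)²/E:
  (181 − 115.138)²/115.138 = 37.6748
  (80 − 148.066)²/148.066 = 31.2900
  (147 − 144.795)²/144.795 = 0.0336
  (36 − 132.071)²/132.071 = 69.8839
  (237 − 169.841)²/169.841 = 26.5562
  (195 − 166.089)²/166.089 = 5.0325
  (160 − 138.561)²/138.561 = 3.3172
  (164 − 178.188)²/178.188 = 1.1297
  (167 − 174.251)²/174.251 = 0.3017
  (151 − 142.230)²/142.230 = 0.5408
  (198 − 182.905)²/182.905 = 1.2458
  (155 − 178.865)²/178.865 = 3.1842
χ² = 37.6748 + 31.2900 + 0.0336 + 69.8839 + 26.5562 + 5.0325 + 3.3172 + 1.1297 + 0.3017 + 0.5408 + 1.2458 + 3.1842 = 180.19

180.19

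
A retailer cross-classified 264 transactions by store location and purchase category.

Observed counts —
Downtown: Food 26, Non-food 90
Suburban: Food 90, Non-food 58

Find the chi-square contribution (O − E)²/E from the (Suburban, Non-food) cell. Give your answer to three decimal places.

7.515

Row total (Suburban) = 148; column total (Non-food) = 148; N = 264.
Expected count E = 148 × 148 / 264 = 82.9697.
Contribution = (O − E)²/E = (58 − 82.9697)² / 82.9697 = 7.515.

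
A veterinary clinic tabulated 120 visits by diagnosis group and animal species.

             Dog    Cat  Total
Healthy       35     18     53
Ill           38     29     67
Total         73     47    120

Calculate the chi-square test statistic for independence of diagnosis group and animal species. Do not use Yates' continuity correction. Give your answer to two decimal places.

Grand total N = 120.
Expected counts (row total × column total / N):
  Healthy, Dog: 53×73/120 = 32.242
  Healthy, Cat: 53×47/120 = 20.758
  Ill, Dog: 67×73/120 = 40.758
  Ill, Cat: 67×47/120 = 26.242
Contributions (O − E)²/E:
  (35 − 32.242)²/32.242 = 0.2359
  (18 − 20.758)²/20.758 = 0.3664
  (38 − 40.758)²/40.758 = 0.1866
  (29 − 26.242)²/26.242 = 0.2899
χ² = 0.2359 + 0.3664 + 0.1866 + 0.2899 = 1.08

1.08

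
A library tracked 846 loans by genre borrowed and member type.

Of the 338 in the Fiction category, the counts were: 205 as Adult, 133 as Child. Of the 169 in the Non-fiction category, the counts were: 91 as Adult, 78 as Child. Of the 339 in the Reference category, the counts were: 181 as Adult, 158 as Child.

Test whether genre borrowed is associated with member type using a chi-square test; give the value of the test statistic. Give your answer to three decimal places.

4.179

Row totals: 338, 169, 339. Column totals: 477, 369. Grand total N = 846.
Expected counts (row total × column total / N):
  Fiction, Adult: 338×477/846 = 190.5745
  Fiction, Child: 338×369/846 = 147.4255
  Non-fiction, Adult: 169×477/846 = 95.2872
  Non-fiction, Child: 169×369/846 = 73.7128
  Reference, Adult: 339×477/846 = 191.1383
  Reference, Child: 339×369/846 = 147.8617
Contributions (O − E)²/E:
  (205 − 190.5745)²/190.5745 = 1.0919
  (133 − 147.4255)²/147.4255 = 1.4115
  (91 − 95.2872)²/95.2872 = 0.1929
  (78 − 73.7128)²/73.7128 = 0.2493
  (181 − 191.1383)²/191.1383 = 0.5378
  (158 − 147.8617)²/147.8617 = 0.6951
χ² = 1.0919 + 1.4115 + 0.1929 + 0.2493 + 0.5378 + 0.6951 = 4.179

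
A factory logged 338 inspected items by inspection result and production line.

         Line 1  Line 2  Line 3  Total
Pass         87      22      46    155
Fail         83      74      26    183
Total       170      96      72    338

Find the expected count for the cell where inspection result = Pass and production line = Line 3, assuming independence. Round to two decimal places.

Row total (Pass) = 155; column total (Line 3) = 72; grand total N = 338.
Expected count = (row total × column total) / N = 155 × 72 / 338 = 33.02.

33.02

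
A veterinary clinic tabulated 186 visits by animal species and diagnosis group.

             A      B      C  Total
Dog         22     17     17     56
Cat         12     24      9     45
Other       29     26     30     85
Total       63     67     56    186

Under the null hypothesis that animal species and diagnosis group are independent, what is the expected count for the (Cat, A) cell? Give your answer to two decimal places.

15.24

Row total (Cat) = 45; column total (A) = 63; grand total N = 186.
Expected count = (row total × column total) / N = 45 × 63 / 186 = 15.24.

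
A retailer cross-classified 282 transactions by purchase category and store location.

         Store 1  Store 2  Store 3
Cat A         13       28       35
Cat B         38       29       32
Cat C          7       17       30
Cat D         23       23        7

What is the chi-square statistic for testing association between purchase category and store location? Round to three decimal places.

33.145

Row totals: 76, 99, 54, 53. Column totals: 81, 97, 104. Grand total N = 282.
Expected counts (row total × column total / N):
  Cat A, Store 1: 76×81/282 = 21.8298
  Cat A, Store 2: 76×97/282 = 26.1418
  Cat A, Store 3: 76×104/282 = 28.0284
  Cat B, Store 1: 99×81/282 = 28.4362
  Cat B, Store 2: 99×97/282 = 34.0532
  Cat B, Store 3: 99×104/282 = 36.5106
  Cat C, Store 1: 54×81/282 = 15.5106
  Cat C, Store 2: 54×97/282 = 18.5745
  Cat C, Store 3: 54×104/282 = 19.9149
  Cat D, Store 1: 53×81/282 = 15.2234
  Cat D, Store 2: 53×97/282 = 18.2305
  Cat D, Store 3: 53×104/282 = 19.5461
Contributions (O − E)²/E:
  (13 − 21.8298)²/21.8298 = 3.5715
  (28 − 26.1418)²/26.1418 = 0.1321
  (35 − 28.0284)²/28.0284 = 1.7341
  (38 − 28.4362)²/28.4362 = 3.2165
  (29 − 34.0532)²/34.0532 = 0.7499
  (32 − 36.5106)²/36.5106 = 0.5572
  (7 − 15.5106)²/15.5106 = 4.6697
  (17 − 18.5745)²/18.5745 = 0.1335
  (30 − 19.9149)²/19.9149 = 5.1072
  (23 − 15.2234)²/15.2234 = 3.9725
  (23 − 18.2305)²/18.2305 = 1.2478
  (7 − 19.5461)²/19.5461 = 8.0530
χ² = 3.5715 + 0.1321 + 1.7341 + 3.2165 + 0.7499 + 0.5572 + 4.6697 + 0.1335 + 5.1072 + 3.9725 + 1.2478 + 8.0530 = 33.145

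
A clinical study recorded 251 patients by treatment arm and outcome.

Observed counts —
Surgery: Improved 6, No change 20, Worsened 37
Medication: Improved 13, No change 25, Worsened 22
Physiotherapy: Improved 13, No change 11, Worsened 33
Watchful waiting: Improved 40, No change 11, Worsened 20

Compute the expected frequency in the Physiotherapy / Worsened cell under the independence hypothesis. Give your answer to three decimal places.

25.434

Row total (Physiotherapy) = 57; column total (Worsened) = 112; grand total N = 251.
Expected count = (row total × column total) / N = 57 × 112 / 251 = 25.434.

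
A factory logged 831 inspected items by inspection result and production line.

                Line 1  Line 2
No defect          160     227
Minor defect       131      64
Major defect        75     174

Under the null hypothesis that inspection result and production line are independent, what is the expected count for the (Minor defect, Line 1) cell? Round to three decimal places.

Row total (Minor defect) = 195; column total (Line 1) = 366; grand total N = 831.
Expected count = (row total × column total) / N = 195 × 366 / 831 = 85.884.

85.884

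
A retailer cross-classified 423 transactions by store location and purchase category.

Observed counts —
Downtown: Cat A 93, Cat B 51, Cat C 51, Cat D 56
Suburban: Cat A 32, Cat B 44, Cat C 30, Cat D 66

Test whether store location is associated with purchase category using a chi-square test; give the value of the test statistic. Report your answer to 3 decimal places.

Row totals: 251, 172. Column totals: 125, 95, 81, 122. Grand total N = 423.
Expected counts (row total × column total / N):
  Downtown, Cat A: 251×125/423 = 74.1726
  Downtown, Cat B: 251×95/423 = 56.3712
  Downtown, Cat C: 251×81/423 = 48.0638
  Downtown, Cat D: 251×122/423 = 72.3924
  Suburban, Cat A: 172×125/423 = 50.8274
  Suburban, Cat B: 172×95/423 = 38.6288
  Suburban, Cat C: 172×81/423 = 32.9362
  Suburban, Cat D: 172×122/423 = 49.6076
Contributions (O − E)²/E:
  (93 − 74.1726)²/74.1726 = 4.7790
  (51 − 56.3712)²/56.3712 = 0.5118
  (51 − 48.0638)²/48.0638 = 0.1794
  (56 − 72.3924)²/72.3924 = 3.7119
  (32 − 50.8274)²/50.8274 = 6.9740
  (44 − 38.6288)²/38.6288 = 0.7468
  (30 − 32.9362)²/32.9362 = 0.2618
  (66 − 49.6076)²/49.6076 = 5.4167
χ² = 4.7790 + 0.5118 + 0.1794 + 3.7119 + 6.9740 + 0.7468 + 0.2618 + 5.4167 = 22.581

22.581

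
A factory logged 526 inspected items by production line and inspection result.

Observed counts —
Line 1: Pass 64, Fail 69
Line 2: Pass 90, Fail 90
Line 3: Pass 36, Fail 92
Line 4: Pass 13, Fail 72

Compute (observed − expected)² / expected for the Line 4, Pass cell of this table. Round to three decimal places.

Row total (Line 4) = 85; column total (Pass) = 203; N = 526.
Expected count E = 85 × 203 / 526 = 32.8042.
Contribution = (O − E)²/E = (13 − 32.8042)² / 32.8042 = 11.956.

11.956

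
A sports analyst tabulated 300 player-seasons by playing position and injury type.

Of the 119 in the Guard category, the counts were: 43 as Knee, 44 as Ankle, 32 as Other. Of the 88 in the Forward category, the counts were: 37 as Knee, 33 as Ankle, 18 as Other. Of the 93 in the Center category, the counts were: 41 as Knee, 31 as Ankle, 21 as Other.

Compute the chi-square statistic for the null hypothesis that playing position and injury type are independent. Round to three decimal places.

2.132

Row totals: 119, 88, 93. Column totals: 121, 108, 71. Grand total N = 300.
Expected counts (row total × column total / N):
  Guard, Knee: 119×121/300 = 47.9967
  Guard, Ankle: 119×108/300 = 42.8400
  Guard, Other: 119×71/300 = 28.1633
  Forward, Knee: 88×121/300 = 35.4933
  Forward, Ankle: 88×108/300 = 31.6800
  Forward, Other: 88×71/300 = 20.8267
  Center, Knee: 93×121/300 = 37.5100
  Center, Ankle: 93×108/300 = 33.4800
  Center, Other: 93×71/300 = 22.0100
Contributions (O − E)²/E:
  (43 − 47.9967)²/47.9967 = 0.5202
  (44 − 42.8400)²/42.8400 = 0.0314
  (32 − 28.1633)²/28.1633 = 0.5227
  (37 − 35.4933)²/35.4933 = 0.0640
  (33 − 31.6800)²/31.6800 = 0.0550
  (18 − 20.8267)²/20.8267 = 0.3837
  (41 − 37.5100)²/37.5100 = 0.3247
  (31 − 33.4800)²/33.4800 = 0.1837
  (21 − 22.0100)²/22.0100 = 0.0463
χ² = 0.5202 + 0.0314 + 0.5227 + 0.0640 + 0.0550 + 0.3837 + 0.3247 + 0.1837 + 0.0463 = 2.132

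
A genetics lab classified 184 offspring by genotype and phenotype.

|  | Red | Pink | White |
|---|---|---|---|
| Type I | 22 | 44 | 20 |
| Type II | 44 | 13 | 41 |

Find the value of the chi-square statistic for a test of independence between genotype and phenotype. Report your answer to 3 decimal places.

Row totals: 86, 98. Column totals: 66, 57, 61. Grand total N = 184.
Expected counts (row total × column total / N):
  Type I, Red: 86×66/184 = 30.8478
  Type I, Pink: 86×57/184 = 26.6413
  Type I, White: 86×61/184 = 28.5109
  Type II, Red: 98×66/184 = 35.1522
  Type II, Pink: 98×57/184 = 30.3587
  Type II, White: 98×61/184 = 32.4891
Contributions (O − E)²/E:
  (22 − 30.8478)²/30.8478 = 2.5377
  (44 − 26.6413)²/26.6413 = 11.3104
  (20 − 28.5109)²/28.5109 = 2.5406
  (44 − 35.1522)²/35.1522 = 2.2270
  (13 − 30.3587)²/30.3587 = 9.9255
  (41 − 32.4891)²/32.4891 = 2.2295
χ² = 2.5377 + 11.3104 + 2.5406 + 2.2270 + 9.9255 + 2.2295 = 30.771

30.771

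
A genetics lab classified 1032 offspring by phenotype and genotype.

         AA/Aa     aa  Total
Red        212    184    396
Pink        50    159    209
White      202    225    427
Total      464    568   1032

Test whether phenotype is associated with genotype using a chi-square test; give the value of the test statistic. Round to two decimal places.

Grand total N = 1032.
Expected counts (row total × column total / N):
  Red, AA/Aa: 396×464/1032 = 178.047
  Red, aa: 396×568/1032 = 217.953
  Pink, AA/Aa: 209×464/1032 = 93.969
  Pink, aa: 209×568/1032 = 115.031
  White, AA/Aa: 427×464/1032 = 191.984
  White, aa: 427×568/1032 = 235.016
Contributions (O − E)²/E:
  (212 − 178.047)²/178.047 = 6.4747
  (184 − 217.953)²/217.953 = 5.2892
  (50 − 93.969)²/93.969 = 20.5735
  (159 − 115.031)²/115.031 = 16.8065
  (202 − 191.984)²/191.984 = 0.5225
  (225 − 235.016)²/235.016 = 0.4269
χ² = 6.4747 + 5.2892 + 20.5735 + 16.8065 + 0.5225 + 0.4269 = 50.09

50.09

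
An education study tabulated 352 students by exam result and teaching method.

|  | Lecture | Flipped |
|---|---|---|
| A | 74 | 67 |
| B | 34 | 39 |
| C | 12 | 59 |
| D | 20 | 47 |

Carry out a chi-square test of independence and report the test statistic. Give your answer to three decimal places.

Row totals: 141, 73, 71, 67. Column totals: 140, 212. Grand total N = 352.
Expected counts (row total × column total / N):
  A, Lecture: 141×140/352 = 56.0795
  A, Flipped: 141×212/352 = 84.9205
  B, Lecture: 73×140/352 = 29.0341
  B, Flipped: 73×212/352 = 43.9659
  C, Lecture: 71×140/352 = 28.2386
  C, Flipped: 71×212/352 = 42.7614
  D, Lecture: 67×140/352 = 26.6477
  D, Flipped: 67×212/352 = 40.3523
Contributions (O − E)²/E:
  (74 − 56.0795)²/56.0795 = 5.7266
  (67 − 84.9205)²/84.9205 = 3.7817
  (34 − 29.0341)²/29.0341 = 0.8494
  (39 − 43.9659)²/43.9659 = 0.5609
  (12 − 28.2386)²/28.2386 = 9.3380
  (59 − 42.7614)²/42.7614 = 6.1666
  (20 − 26.6477)²/26.6477 = 1.6584
  (47 − 40.3523)²/40.3523 = 1.0952
χ² = 5.7266 + 3.7817 + 0.8494 + 0.5609 + 9.3380 + 6.1666 + 1.6584 + 1.0952 = 29.177

29.177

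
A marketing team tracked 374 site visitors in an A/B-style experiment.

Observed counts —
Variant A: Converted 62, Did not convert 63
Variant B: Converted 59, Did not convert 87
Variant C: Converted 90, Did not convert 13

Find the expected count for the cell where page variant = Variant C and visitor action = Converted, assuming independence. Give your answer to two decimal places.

Row total (Variant C) = 103; column total (Converted) = 211; grand total N = 374.
Expected count = (row total × column total) / N = 103 × 211 / 374 = 58.11.

58.11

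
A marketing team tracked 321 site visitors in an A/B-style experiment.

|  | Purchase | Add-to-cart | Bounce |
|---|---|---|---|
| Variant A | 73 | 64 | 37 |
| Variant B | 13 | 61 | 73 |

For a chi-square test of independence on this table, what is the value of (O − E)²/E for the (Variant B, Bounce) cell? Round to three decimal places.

10.163

Row total (Variant B) = 147; column total (Bounce) = 110; N = 321.
Expected count E = 147 × 110 / 321 = 50.3738.
Contribution = (O − E)²/E = (73 − 50.3738)² / 50.3738 = 10.163.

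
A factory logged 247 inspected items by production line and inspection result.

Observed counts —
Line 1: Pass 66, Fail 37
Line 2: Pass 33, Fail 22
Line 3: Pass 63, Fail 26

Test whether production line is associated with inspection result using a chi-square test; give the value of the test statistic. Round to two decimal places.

1.93

Row totals: 103, 55, 89. Column totals: 162, 85. Grand total N = 247.
Expected counts (row total × column total / N):
  Line 1, Pass: 103×162/247 = 67.555
  Line 1, Fail: 103×85/247 = 35.445
  Line 2, Pass: 55×162/247 = 36.073
  Line 2, Fail: 55×85/247 = 18.927
  Line 3, Pass: 89×162/247 = 58.372
  Line 3, Fail: 89×85/247 = 30.628
Contributions (O − E)²/E:
  (66 − 67.555)²/67.555 = 0.0358
  (37 − 35.445)²/35.445 = 0.0682
  (33 − 36.073)²/36.073 = 0.2618
  (22 − 18.927)²/18.927 = 0.4989
  (63 − 58.372)²/58.372 = 0.3669
  (26 − 30.628)²/30.628 = 0.6993
χ² = 0.0358 + 0.0682 + 0.2618 + 0.4989 + 0.3669 + 0.6993 = 1.93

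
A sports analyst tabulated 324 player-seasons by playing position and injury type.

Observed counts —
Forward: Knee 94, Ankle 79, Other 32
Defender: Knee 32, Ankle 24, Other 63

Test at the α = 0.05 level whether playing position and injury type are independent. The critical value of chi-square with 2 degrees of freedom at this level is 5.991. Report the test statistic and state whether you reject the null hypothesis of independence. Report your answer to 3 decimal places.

Row totals: 205, 119. Column totals: 126, 103, 95. Grand total N = 324.
Expected counts (row total × column total / N):
  Forward, Knee: 205×126/324 = 79.7222
  Forward, Ankle: 205×103/324 = 65.1698
  Forward, Other: 205×95/324 = 60.1080
  Defender, Knee: 119×126/324 = 46.2778
  Defender, Ankle: 119×103/324 = 37.8302
  Defender, Other: 119×95/324 = 34.8920
Contributions (O − E)²/E:
  (94 − 79.7222)²/79.7222 = 2.5571
  (79 − 65.1698)²/65.1698 = 2.9350
  (32 − 60.1080)²/60.1080 = 13.1440
  (32 − 46.2778)²/46.2778 = 4.4050
  (24 − 37.8302)²/37.8302 = 5.0561
  (63 − 34.8920)²/34.8920 = 22.6430
χ² = 2.5571 + 2.9350 + 13.1440 + 4.4050 + 5.0561 + 22.6430 = 50.740
df = (2−1)(3−1) = 2. Since 50.740 > 5.991, reject the null hypothesis of independence at α = 0.05.

50.740; reject H₀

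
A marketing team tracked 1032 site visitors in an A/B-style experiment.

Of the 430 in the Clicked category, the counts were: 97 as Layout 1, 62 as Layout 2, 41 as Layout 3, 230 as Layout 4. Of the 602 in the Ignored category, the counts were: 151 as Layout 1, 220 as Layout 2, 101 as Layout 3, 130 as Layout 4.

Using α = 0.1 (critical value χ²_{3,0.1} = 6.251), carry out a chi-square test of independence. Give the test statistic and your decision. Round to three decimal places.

Row totals: 430, 602. Column totals: 248, 282, 142, 360. Grand total N = 1032.
Expected counts (row total × column total / N):
  Clicked, Layout 1: 430×248/1032 = 103.33333
  Clicked, Layout 2: 430×282/1032 = 117.50000
  Clicked, Layout 3: 430×142/1032 = 59.16667
  Clicked, Layout 4: 430×360/1032 = 150.00000
  Ignored, Layout 1: 602×248/1032 = 144.66667
  Ignored, Layout 2: 602×282/1032 = 164.50000
  Ignored, Layout 3: 602×142/1032 = 82.83333
  Ignored, Layout 4: 602×360/1032 = 210.00000
Contributions (O − E)²/E:
  (97 − 103.33333)²/103.33333 = 0.3882
  (62 − 117.50000)²/117.50000 = 26.2149
  (41 − 59.16667)²/59.16667 = 5.5779
  (230 − 150.00000)²/150.00000 = 42.6667
  (151 − 144.66667)²/144.66667 = 0.2773
  (220 − 164.50000)²/164.50000 = 18.7249
  (101 − 82.83333)²/82.83333 = 3.9842
  (130 − 210.00000)²/210.00000 = 30.4762
χ² = 0.3882 + 26.2149 + 5.5779 + 42.6667 + 0.2773 + 18.7249 + 3.9842 + 30.4762 = 128.310
df = (2−1)(4−1) = 3. Since 128.310 > 6.251, reject the null hypothesis of independence at α = 0.1.

128.310; reject H₀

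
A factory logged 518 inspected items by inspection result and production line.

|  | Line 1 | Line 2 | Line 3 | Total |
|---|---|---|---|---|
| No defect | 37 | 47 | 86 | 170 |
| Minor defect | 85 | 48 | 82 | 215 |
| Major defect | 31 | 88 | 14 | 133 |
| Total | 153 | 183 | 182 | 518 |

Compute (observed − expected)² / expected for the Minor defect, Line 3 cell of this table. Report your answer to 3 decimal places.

0.552

Row total (Minor defect) = 215; column total (Line 3) = 182; N = 518.
Expected count E = 215 × 182 / 518 = 75.5405.
Contribution = (O − E)²/E = (82 − 75.5405)² / 75.5405 = 0.552.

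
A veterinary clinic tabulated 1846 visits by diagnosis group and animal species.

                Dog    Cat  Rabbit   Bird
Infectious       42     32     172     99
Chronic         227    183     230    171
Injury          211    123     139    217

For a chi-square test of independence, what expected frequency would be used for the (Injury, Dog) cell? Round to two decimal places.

Row total (Injury) = 690; column total (Dog) = 480; grand total N = 1846.
Expected count = (row total × column total) / N = 690 × 480 / 1846 = 179.41.

179.41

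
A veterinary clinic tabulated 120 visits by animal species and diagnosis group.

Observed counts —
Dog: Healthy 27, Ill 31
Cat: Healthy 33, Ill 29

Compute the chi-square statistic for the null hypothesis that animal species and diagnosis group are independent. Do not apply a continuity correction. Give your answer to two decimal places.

0.53

Row totals: 58, 62. Column totals: 60, 60. Grand total N = 120.
Expected counts (row total × column total / N):
  Dog, Healthy: 58×60/120 = 29.000
  Dog, Ill: 58×60/120 = 29.000
  Cat, Healthy: 62×60/120 = 31.000
  Cat, Ill: 62×60/120 = 31.000
Contributions (O − E)²/E:
  (27 − 29.000)²/29.000 = 0.1379
  (31 − 29.000)²/29.000 = 0.1379
  (33 − 31.000)²/31.000 = 0.1290
  (29 − 31.000)²/31.000 = 0.1290
χ² = 0.1379 + 0.1379 + 0.1290 + 0.1290 = 0.53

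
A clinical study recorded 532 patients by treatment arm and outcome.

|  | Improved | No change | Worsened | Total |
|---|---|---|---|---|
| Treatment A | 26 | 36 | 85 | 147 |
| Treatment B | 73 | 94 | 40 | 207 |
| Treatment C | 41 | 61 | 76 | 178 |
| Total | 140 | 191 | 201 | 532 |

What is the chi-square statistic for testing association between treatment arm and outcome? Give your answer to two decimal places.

Grand total N = 532.
Expected counts (row total × column total / N):
  Treatment A, Improved: 147×140/532 = 38.684
  Treatment A, No change: 147×191/532 = 52.776
  Treatment A, Worsened: 147×201/532 = 55.539
  Treatment B, Improved: 207×140/532 = 54.474
  Treatment B, No change: 207×191/532 = 74.318
  Treatment B, Worsened: 207×201/532 = 78.209
  Treatment C, Improved: 178×140/532 = 46.842
  Treatment C, No change: 178×191/532 = 63.906
  Treatment C, Worsened: 178×201/532 = 67.252
Contributions (O − E)²/E:
  (26 − 38.684)²/38.684 = 4.1589
  (36 − 52.776)²/52.776 = 5.3326
  (85 − 55.539)²/55.539 = 15.6278
  (73 − 54.474)²/54.474 = 6.3005
  (94 − 74.318)²/74.318 = 5.2125
  (40 − 78.209)²/78.209 = 18.6670
  (41 − 46.842)²/46.842 = 0.7286
  (61 − 63.906)²/63.906 = 0.1321
  (76 − 67.252)²/67.252 = 1.1379
χ² = 4.1589 + 5.3326 + 15.6278 + 6.3005 + 5.2125 + 18.6670 + 0.7286 + 0.1321 + 1.1379 = 57.30

57.30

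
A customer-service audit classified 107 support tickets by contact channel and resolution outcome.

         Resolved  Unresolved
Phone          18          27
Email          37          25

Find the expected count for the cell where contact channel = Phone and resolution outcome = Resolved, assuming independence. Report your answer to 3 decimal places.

23.131

Row total (Phone) = 45; column total (Resolved) = 55; grand total N = 107.
Expected count = (row total × column total) / N = 45 × 55 / 107 = 23.131.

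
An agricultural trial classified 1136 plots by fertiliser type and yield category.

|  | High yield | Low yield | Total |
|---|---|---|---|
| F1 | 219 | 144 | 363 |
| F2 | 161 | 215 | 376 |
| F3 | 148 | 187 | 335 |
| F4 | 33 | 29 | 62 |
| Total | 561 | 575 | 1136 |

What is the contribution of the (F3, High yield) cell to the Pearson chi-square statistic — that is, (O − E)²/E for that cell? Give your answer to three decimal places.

Row total (F3) = 335; column total (High yield) = 561; N = 1136.
Expected count E = 335 × 561 / 1136 = 165.4357.
Contribution = (O − E)²/E = (148 − 165.4357)² / 165.4357 = 1.838.

1.838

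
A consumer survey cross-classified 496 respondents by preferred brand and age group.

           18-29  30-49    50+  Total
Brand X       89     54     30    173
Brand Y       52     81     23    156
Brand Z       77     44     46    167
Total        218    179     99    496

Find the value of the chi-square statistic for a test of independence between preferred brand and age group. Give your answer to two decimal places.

30.29

Grand total N = 496.
Expected counts (row total × column total / N):
  Brand X, 18-29: 173×218/496 = 76.036
  Brand X, 30-49: 173×179/496 = 62.433
  Brand X, 50+: 173×99/496 = 34.530
  Brand Y, 18-29: 156×218/496 = 68.565
  Brand Y, 30-49: 156×179/496 = 56.298
  Brand Y, 50+: 156×99/496 = 31.137
  Brand Z, 18-29: 167×218/496 = 73.399
  Brand Z, 30-49: 167×179/496 = 60.268
  Brand Z, 50+: 167×99/496 = 33.333
Contributions (O − E)²/E:
  (89 − 76.036)²/76.036 = 2.2103
  (54 − 62.433)²/62.433 = 1.1391
  (30 − 34.530)²/34.530 = 0.5943
  (52 − 68.565)²/68.565 = 4.0020
  (81 − 56.298)²/56.298 = 10.8386
  (23 − 31.137)²/31.137 = 2.1264
  (77 − 73.399)²/73.399 = 0.1767
  (44 − 60.268)²/60.268 = 4.3912
  (46 − 33.333)²/33.333 = 4.8136
χ² = 2.2103 + 1.1391 + 0.5943 + 4.0020 + 10.8386 + 2.1264 + 0.1767 + 4.3912 + 4.8136 = 30.29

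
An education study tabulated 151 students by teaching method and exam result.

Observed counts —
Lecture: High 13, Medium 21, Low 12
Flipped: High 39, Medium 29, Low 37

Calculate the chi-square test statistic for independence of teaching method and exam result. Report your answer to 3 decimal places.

4.700

Row totals: 46, 105. Column totals: 52, 50, 49. Grand total N = 151.
Expected counts (row total × column total / N):
  Lecture, High: 46×52/151 = 15.8411
  Lecture, Medium: 46×50/151 = 15.2318
  Lecture, Low: 46×49/151 = 14.9272
  Flipped, High: 105×52/151 = 36.1589
  Flipped, Medium: 105×50/151 = 34.7682
  Flipped, Low: 105×49/151 = 34.0728
Contributions (O − E)²/E:
  (13 − 15.8411)²/15.8411 = 0.5096
  (21 − 15.2318)²/15.2318 = 2.1844
  (12 − 14.9272)²/14.9272 = 0.5740
  (39 − 36.1589)²/36.1589 = 0.2232
  (29 − 34.7682)²/34.7682 = 0.9570
  (37 − 34.0728)²/34.0728 = 0.2515
χ² = 0.5096 + 2.1844 + 0.5740 + 0.2232 + 0.9570 + 0.2515 = 4.700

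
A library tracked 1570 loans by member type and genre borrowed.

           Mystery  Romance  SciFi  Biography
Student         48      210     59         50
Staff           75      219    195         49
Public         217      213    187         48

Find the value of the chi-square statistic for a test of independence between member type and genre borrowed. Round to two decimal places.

142.97

Row totals: 367, 538, 665. Column totals: 340, 642, 441, 147. Grand total N = 1570.
Expected counts (row total × column total / N):
  Student, Mystery: 367×340/1570 = 79.478
  Student, Romance: 367×642/1570 = 150.073
  Student, SciFi: 367×441/1570 = 103.087
  Student, Biography: 367×147/1570 = 34.362
  Staff, Mystery: 538×340/1570 = 116.510
  Staff, Romance: 538×642/1570 = 219.997
  Staff, SciFi: 538×441/1570 = 151.120
  Staff, Biography: 538×147/1570 = 50.373
  Public, Mystery: 665×340/1570 = 144.013
  Public, Romance: 665×642/1570 = 271.930
  Public, SciFi: 665×441/1570 = 186.793
  Public, Biography: 665×147/1570 = 62.264
Contributions (O − E)²/E:
  (48 − 79.478)²/79.478 = 12.4672
  (210 − 150.073)²/150.073 = 23.9300
  (59 − 103.087)²/103.087 = 18.8546
  (50 − 34.362)²/34.362 = 7.1168
  (75 − 116.510)²/116.510 = 14.7891
  (219 − 219.997)²/219.997 = 0.0045
  (195 − 151.120)²/151.120 = 12.7412
  (49 − 50.373)²/50.373 = 0.0374
  (217 − 144.013)²/144.013 = 36.9904
  (213 − 271.930)²/271.930 = 12.7707
  (187 − 186.793)²/186.793 = 0.0002
  (48 − 62.264)²/62.264 = 3.2677
χ² = 12.4672 + 23.9300 + 18.8546 + 7.1168 + 14.7891 + 0.0045 + 12.7412 + 0.0374 + 36.9904 + 12.7707 + 0.0002 + 3.2677 = 142.97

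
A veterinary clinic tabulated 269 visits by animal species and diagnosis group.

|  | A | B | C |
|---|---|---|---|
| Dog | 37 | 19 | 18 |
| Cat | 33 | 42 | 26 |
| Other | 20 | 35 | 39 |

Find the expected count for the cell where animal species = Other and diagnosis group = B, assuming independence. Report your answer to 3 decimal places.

Row total (Other) = 94; column total (B) = 96; grand total N = 269.
Expected count = (row total × column total) / N = 94 × 96 / 269 = 33.546.

33.546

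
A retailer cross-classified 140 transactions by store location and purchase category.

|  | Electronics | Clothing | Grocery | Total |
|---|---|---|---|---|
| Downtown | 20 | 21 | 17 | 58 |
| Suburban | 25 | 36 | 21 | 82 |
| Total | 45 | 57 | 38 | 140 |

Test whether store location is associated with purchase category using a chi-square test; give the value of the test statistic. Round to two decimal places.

Grand total N = 140.
Expected counts (row total × column total / N):
  Downtown, Electronics: 58×45/140 = 18.643
  Downtown, Clothing: 58×57/140 = 23.614
  Downtown, Grocery: 58×38/140 = 15.743
  Suburban, Electronics: 82×45/140 = 26.357
  Suburban, Clothing: 82×57/140 = 33.386
  Suburban, Grocery: 82×38/140 = 22.257
Contributions (O − E)²/E:
  (20 − 18.643)²/18.643 = 0.0988
  (21 − 23.614)²/23.614 = 0.2894
  (17 − 15.743)²/15.743 = 0.1004
  (25 − 26.357)²/26.357 = 0.0699
  (36 − 33.386)²/33.386 = 0.2047
  (21 − 22.257)²/22.257 = 0.0710
χ² = 0.0988 + 0.2894 + 0.1004 + 0.0699 + 0.2047 + 0.0710 = 0.83

0.83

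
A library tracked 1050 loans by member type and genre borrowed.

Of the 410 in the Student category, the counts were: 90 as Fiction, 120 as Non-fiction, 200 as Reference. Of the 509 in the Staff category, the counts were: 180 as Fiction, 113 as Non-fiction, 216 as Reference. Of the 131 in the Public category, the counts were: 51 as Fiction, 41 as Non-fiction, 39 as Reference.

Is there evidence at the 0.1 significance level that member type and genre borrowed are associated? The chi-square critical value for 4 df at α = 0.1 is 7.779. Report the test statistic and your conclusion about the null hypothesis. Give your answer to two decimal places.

31.15; reject H₀

Row totals: 410, 509, 131. Column totals: 321, 274, 455. Grand total N = 1050.
Expected counts (row total × column total / N):
  Student, Fiction: 410×321/1050 = 125.343
  Student, Non-fiction: 410×274/1050 = 106.990
  Student, Reference: 410×455/1050 = 177.667
  Staff, Fiction: 509×321/1050 = 155.609
  Staff, Non-fiction: 509×274/1050 = 132.825
  Staff, Reference: 509×455/1050 = 220.567
  Public, Fiction: 131×321/1050 = 40.049
  Public, Non-fiction: 131×274/1050 = 34.185
  Public, Reference: 131×455/1050 = 56.767
Contributions (O − E)²/E:
  (90 − 125.343)²/125.343 = 9.9657
  (120 − 106.990)²/106.990 = 1.5820
  (200 − 177.667)²/177.667 = 2.8073
  (180 − 155.609)²/155.609 = 3.8232
  (113 − 132.825)²/132.825 = 2.9590
  (216 − 220.567)²/220.567 = 0.0946
  (51 − 40.049)²/40.049 = 2.9944
  (41 − 34.185)²/34.185 = 1.3586
  (39 − 56.767)²/56.767 = 5.5607
χ² = 9.9657 + 1.5820 + 2.8073 + 3.8232 + 2.9590 + 0.0946 + 2.9944 + 1.3586 + 5.5607 = 31.15
df = (3−1)(3−1) = 4. Since 31.15 > 7.779, reject the null hypothesis of independence at α = 0.1.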